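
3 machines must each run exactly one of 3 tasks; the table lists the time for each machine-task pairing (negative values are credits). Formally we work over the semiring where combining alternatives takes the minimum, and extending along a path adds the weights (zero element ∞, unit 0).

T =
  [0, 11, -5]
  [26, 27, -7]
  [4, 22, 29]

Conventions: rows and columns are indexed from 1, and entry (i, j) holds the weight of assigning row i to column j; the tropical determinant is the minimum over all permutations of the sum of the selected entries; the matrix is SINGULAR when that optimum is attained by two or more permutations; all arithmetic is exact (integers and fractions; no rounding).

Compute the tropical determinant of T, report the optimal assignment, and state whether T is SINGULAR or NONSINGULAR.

σ = (1, 2, 3): 0 + 27 + 29 = 56
σ = (1, 3, 2): 0 + (-7) + 22 = 15
σ = (2, 1, 3): 11 + 26 + 29 = 66
σ = (2, 3, 1): 11 + (-7) + 4 = 8
σ = (3, 1, 2): (-5) + 26 + 22 = 43
σ = (3, 2, 1): (-5) + 27 + 4 = 26
Optimal value attained by: σ = (2, 3, 1).
Answer: det⊕(T) = 8; verdict: NONSINGULAR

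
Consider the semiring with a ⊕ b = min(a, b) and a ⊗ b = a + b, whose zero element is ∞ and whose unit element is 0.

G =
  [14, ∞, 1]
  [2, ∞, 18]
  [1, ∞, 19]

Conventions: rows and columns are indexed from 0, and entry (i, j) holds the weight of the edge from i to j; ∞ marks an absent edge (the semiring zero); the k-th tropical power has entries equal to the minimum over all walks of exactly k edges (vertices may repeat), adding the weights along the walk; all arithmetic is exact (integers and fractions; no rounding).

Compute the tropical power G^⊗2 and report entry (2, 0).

G^⊗2:
  [2, ∞, 15]
  [16, ∞, 3]
  [15, ∞, 2]
Key observation: the optimum is the walk 2->0->0, with weight 1 + 14 = 15.
Optimal value attained by: walk 2->0->0.
Answer: (G^⊗2)[2][0] = 15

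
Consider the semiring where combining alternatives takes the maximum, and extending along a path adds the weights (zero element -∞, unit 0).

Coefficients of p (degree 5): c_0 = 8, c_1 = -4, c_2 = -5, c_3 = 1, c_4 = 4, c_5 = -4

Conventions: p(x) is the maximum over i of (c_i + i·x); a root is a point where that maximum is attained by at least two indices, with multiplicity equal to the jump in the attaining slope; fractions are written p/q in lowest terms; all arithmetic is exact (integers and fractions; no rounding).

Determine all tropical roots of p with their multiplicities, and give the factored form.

hull edge (i=0, c=8) to (i=4, c=4): slope -1, span 4
hull edge (i=4, c=4) to (i=5, c=-4): slope -8, span 1
Factored form: p(x) = -4 ⊗ (x ⊕ 1) ⊗ (x ⊕ 1) ⊗ (x ⊕ 1) ⊗ (x ⊕ 1) ⊗ (x ⊕ 8)
Answer: roots = 1 (mult 4), 8 (mult 1)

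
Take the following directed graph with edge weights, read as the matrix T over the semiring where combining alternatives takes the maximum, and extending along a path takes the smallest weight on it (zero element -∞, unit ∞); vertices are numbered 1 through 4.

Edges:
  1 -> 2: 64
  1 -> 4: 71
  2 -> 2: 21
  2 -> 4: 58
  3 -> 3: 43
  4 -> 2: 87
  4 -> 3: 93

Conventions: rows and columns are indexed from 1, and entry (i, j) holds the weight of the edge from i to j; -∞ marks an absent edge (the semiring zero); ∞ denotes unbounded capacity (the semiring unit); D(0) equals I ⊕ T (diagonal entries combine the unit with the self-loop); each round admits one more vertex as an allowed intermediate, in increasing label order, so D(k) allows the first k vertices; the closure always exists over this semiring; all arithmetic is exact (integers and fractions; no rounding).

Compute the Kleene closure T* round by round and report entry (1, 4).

D(0):
  [∞, 64, -∞, 71]
  [-∞, ∞, -∞, 58]
  [-∞, -∞, ∞, -∞]
  [-∞, 87, 93, ∞]
D(1):
  [∞, 64, -∞, 71]
  [-∞, ∞, -∞, 58]
  [-∞, -∞, ∞, -∞]
  [-∞, 87, 93, ∞]
D(2):
  [∞, 64, -∞, 71]
  [-∞, ∞, -∞, 58]
  [-∞, -∞, ∞, -∞]
  [-∞, 87, 93, ∞]
D(3):
  [∞, 64, -∞, 71]
  [-∞, ∞, -∞, 58]
  [-∞, -∞, ∞, -∞]
  [-∞, 87, 93, ∞]
D(4):
  [∞, 71, 71, 71]
  [-∞, ∞, 58, 58]
  [-∞, -∞, ∞, -∞]
  [-∞, 87, 93, ∞]
Answer: T*[1][4] = 71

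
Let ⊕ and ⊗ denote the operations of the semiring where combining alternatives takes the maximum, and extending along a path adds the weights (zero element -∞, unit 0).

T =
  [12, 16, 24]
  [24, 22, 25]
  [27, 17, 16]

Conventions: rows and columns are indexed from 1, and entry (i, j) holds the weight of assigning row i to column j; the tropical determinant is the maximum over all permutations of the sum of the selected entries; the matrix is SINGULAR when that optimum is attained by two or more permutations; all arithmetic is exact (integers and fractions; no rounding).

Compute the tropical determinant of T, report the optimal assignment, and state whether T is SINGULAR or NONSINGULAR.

σ = (1, 2, 3): 12 + 22 + 16 = 50
σ = (1, 3, 2): 12 + 25 + 17 = 54
σ = (2, 1, 3): 16 + 24 + 16 = 56
σ = (2, 3, 1): 16 + 25 + 27 = 68
σ = (3, 1, 2): 24 + 24 + 17 = 65
σ = (3, 2, 1): 24 + 22 + 27 = 73
Optimal value attained by: σ = (3, 2, 1).
Answer: det⊕(T) = 73; verdict: NONSINGULAR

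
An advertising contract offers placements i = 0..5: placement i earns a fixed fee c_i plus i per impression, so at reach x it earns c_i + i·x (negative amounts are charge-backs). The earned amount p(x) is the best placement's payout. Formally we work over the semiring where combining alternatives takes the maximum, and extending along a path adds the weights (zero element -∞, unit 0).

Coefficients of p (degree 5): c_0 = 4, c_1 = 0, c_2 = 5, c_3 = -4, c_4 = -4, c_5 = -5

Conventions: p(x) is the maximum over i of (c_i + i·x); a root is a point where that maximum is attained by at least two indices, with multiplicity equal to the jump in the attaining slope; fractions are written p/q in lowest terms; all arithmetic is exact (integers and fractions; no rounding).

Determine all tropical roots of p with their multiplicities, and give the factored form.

hull edge (i=0, c=4) to (i=2, c=5): slope 1/2, span 2
hull edge (i=2, c=5) to (i=5, c=-5): slope -10/3, span 3
Factored form: p(x) = -5 ⊗ (x ⊕ (-1/2)) ⊗ (x ⊕ (-1/2)) ⊗ (x ⊕ 10/3) ⊗ (x ⊕ 10/3) ⊗ (x ⊕ 10/3)
Answer: roots = -1/2 (mult 2), 10/3 (mult 3)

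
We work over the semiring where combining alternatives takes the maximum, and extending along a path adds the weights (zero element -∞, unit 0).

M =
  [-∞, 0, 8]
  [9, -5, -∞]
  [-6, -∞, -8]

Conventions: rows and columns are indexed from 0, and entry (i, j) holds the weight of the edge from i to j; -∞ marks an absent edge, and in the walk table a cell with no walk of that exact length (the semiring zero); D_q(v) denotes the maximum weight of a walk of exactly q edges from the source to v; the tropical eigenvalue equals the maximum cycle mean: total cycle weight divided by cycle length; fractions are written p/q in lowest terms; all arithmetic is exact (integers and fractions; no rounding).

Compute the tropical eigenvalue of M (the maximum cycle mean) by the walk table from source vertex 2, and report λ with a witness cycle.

q=0: [-∞, -∞, 0]
q=1: [-6, -∞, -8]
q=2: [-14, -6, 2]
q=3: [3, -11, -6]
Optimal cycle mean attained by: cycle 0->1->0, total 0 + 9, length 2.
Answer: λ = 9/2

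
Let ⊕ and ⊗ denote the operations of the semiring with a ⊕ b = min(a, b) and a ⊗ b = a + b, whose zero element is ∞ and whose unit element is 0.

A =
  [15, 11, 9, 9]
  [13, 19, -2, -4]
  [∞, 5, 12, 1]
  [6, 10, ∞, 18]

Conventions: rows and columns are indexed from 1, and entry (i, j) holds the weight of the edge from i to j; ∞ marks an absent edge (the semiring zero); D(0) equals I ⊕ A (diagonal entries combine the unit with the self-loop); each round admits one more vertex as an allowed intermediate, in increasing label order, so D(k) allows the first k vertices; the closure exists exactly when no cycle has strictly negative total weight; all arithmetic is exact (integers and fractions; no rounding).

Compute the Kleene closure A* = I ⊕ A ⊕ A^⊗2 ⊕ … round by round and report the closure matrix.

D(0):
  [0, 11, 9, 9]
  [13, 0, -2, -4]
  [∞, 5, 0, 1]
  [6, 10, ∞, 0]
D(1):
  [0, 11, 9, 9]
  [13, 0, -2, -4]
  [∞, 5, 0, 1]
  [6, 10, 15, 0]
D(2):
  [0, 11, 9, 7]
  [13, 0, -2, -4]
  [18, 5, 0, 1]
  [6, 10, 8, 0]
D(3):
  [0, 11, 9, 7]
  [13, 0, -2, -4]
  [18, 5, 0, 1]
  [6, 10, 8, 0]
D(4):
  [0, 11, 9, 7]
  [2, 0, -2, -4]
  [7, 5, 0, 1]
  [6, 10, 8, 0]
Answer: A* = [[0, 11, 9, 7], [2, 0, -2, -4], [7, 5, 0, 1], [6, 10, 8, 0]]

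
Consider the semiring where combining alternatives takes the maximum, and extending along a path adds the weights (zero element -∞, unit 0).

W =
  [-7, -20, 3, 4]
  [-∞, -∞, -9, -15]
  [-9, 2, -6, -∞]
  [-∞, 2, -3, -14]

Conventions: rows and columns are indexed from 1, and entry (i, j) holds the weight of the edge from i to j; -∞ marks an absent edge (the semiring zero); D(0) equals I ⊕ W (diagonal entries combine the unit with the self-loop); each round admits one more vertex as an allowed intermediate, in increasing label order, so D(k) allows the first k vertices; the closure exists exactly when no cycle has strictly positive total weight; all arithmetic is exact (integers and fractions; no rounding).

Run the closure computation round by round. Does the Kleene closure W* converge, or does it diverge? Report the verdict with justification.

D(0):
  [0, -20, 3, 4]
  [-∞, 0, -9, -15]
  [-9, 2, 0, -∞]
  [-∞, 2, -3, 0]
D(1):
  [0, -20, 3, 4]
  [-∞, 0, -9, -15]
  [-9, 2, 0, -5]
  [-∞, 2, -3, 0]
D(2):
  [0, -20, 3, 4]
  [-∞, 0, -9, -15]
  [-9, 2, 0, -5]
  [-∞, 2, -3, 0]
D(3):
  [0, 5, 3, 4]
  [-18, 0, -9, -14]
  [-9, 2, 0, -5]
  [-12, 2, -3, 0]
D(4):
  [0, 6, 3, 4]
  [-18, 0, -9, -14]
  [-9, 2, 0, -5]
  [-12, 2, -3, 0]
Key observation: every diagonal entry stays at the unit through all rounds, so no improving cycle exists.
Answer: CONVERGES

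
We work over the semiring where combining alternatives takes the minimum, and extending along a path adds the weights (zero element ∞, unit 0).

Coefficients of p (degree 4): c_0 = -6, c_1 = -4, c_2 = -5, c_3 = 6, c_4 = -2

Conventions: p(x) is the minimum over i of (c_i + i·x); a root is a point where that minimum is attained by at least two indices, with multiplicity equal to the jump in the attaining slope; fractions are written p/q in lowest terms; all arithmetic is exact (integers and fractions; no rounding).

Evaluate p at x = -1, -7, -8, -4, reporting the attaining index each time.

p(-1) = min(-6+0·(-1)=-6, -4+1·(-1)=-5, -5+2·(-1)=-7, 6+3·(-1)=3, -2+4·(-1)=-6) = -7 (attained by i=2)
p(-7) = min(-6+0·(-7)=-6, -4+1·(-7)=-11, -5+2·(-7)=-19, 6+3·(-7)=-15, -2+4·(-7)=-30) = -30 (attained by i=4)
p(-8) = min(-6+0·(-8)=-6, -4+1·(-8)=-12, -5+2·(-8)=-21, 6+3·(-8)=-18, -2+4·(-8)=-34) = -34 (attained by i=4)
p(-4) = min(-6+0·(-4)=-6, -4+1·(-4)=-8, -5+2·(-4)=-13, 6+3·(-4)=-6, -2+4·(-4)=-18) = -18 (attained by i=4)
Answer: p(-1) = -7; p(-7) = -30; p(-8) = -34; p(-4) = -18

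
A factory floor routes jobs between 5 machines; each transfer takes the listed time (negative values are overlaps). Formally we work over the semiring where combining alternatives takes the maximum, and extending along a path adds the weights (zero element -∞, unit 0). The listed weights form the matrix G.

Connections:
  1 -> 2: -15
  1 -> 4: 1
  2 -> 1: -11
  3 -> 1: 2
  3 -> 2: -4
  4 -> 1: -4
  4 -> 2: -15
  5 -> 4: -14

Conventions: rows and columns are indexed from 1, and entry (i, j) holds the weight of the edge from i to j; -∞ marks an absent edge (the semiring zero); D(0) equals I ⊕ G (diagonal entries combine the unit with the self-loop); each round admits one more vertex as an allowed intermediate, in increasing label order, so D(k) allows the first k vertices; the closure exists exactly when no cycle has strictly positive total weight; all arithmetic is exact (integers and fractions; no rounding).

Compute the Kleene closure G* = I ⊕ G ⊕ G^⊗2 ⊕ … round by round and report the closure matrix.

D(0):
  [0, -15, -∞, 1, -∞]
  [-11, 0, -∞, -∞, -∞]
  [2, -4, 0, -∞, -∞]
  [-4, -15, -∞, 0, -∞]
  [-∞, -∞, -∞, -14, 0]
D(1):
  [0, -15, -∞, 1, -∞]
  [-11, 0, -∞, -10, -∞]
  [2, -4, 0, 3, -∞]
  [-4, -15, -∞, 0, -∞]
  [-∞, -∞, -∞, -14, 0]
D(2):
  [0, -15, -∞, 1, -∞]
  [-11, 0, -∞, -10, -∞]
  [2, -4, 0, 3, -∞]
  [-4, -15, -∞, 0, -∞]
  [-∞, -∞, -∞, -14, 0]
D(3):
  [0, -15, -∞, 1, -∞]
  [-11, 0, -∞, -10, -∞]
  [2, -4, 0, 3, -∞]
  [-4, -15, -∞, 0, -∞]
  [-∞, -∞, -∞, -14, 0]
D(4):
  [0, -14, -∞, 1, -∞]
  [-11, 0, -∞, -10, -∞]
  [2, -4, 0, 3, -∞]
  [-4, -15, -∞, 0, -∞]
  [-18, -29, -∞, -14, 0]
D(5):
  [0, -14, -∞, 1, -∞]
  [-11, 0, -∞, -10, -∞]
  [2, -4, 0, 3, -∞]
  [-4, -15, -∞, 0, -∞]
  [-18, -29, -∞, -14, 0]
Answer: G* = [[0, -14, -∞, 1, -∞], [-11, 0, -∞, -10, -∞], [2, -4, 0, 3, -∞], [-4, -15, -∞, 0, -∞], [-18, -29, -∞, -14, 0]]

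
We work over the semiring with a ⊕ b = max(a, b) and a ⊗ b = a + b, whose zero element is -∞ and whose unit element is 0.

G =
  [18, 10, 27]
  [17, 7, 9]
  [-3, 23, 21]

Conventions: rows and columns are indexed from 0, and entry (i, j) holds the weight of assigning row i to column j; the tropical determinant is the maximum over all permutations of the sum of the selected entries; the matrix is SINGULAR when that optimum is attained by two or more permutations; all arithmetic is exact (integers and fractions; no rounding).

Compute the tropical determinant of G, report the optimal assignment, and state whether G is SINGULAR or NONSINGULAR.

σ = (0, 1, 2): 18 + 7 + 21 = 46
σ = (0, 2, 1): 18 + 9 + 23 = 50
σ = (1, 0, 2): 10 + 17 + 21 = 48
σ = (1, 2, 0): 10 + 9 + (-3) = 16
σ = (2, 0, 1): 27 + 17 + 23 = 67
σ = (2, 1, 0): 27 + 7 + (-3) = 31
Optimal value attained by: σ = (2, 0, 1).
Answer: det⊕(G) = 67; verdict: NONSINGULAR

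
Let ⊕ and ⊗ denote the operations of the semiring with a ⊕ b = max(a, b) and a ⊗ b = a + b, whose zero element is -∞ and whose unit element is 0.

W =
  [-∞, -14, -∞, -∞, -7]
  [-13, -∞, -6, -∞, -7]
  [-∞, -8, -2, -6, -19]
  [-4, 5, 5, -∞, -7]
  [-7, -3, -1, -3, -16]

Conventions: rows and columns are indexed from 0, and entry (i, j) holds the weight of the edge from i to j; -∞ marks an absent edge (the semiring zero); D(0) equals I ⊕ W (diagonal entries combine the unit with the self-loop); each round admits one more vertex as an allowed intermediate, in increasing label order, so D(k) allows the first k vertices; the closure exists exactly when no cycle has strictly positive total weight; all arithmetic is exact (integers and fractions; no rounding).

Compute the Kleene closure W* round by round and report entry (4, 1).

D(0):
  [0, -14, -∞, -∞, -7]
  [-13, 0, -6, -∞, -7]
  [-∞, -8, 0, -6, -19]
  [-4, 5, 5, 0, -7]
  [-7, -3, -1, -3, 0]
D(1):
  [0, -14, -∞, -∞, -7]
  [-13, 0, -6, -∞, -7]
  [-∞, -8, 0, -6, -19]
  [-4, 5, 5, 0, -7]
  [-7, -3, -1, -3, 0]
D(2):
  [0, -14, -20, -∞, -7]
  [-13, 0, -6, -∞, -7]
  [-21, -8, 0, -6, -15]
  [-4, 5, 5, 0, -2]
  [-7, -3, -1, -3, 0]
D(3):
  [0, -14, -20, -26, -7]
  [-13, 0, -6, -12, -7]
  [-21, -8, 0, -6, -15]
  [-4, 5, 5, 0, -2]
  [-7, -3, -1, -3, 0]
D(4):
  [0, -14, -20, -26, -7]
  [-13, 0, -6, -12, -7]
  [-10, -1, 0, -6, -8]
  [-4, 5, 5, 0, -2]
  [-7, 2, 2, -3, 0]
D(5):
  [0, -5, -5, -10, -7]
  [-13, 0, -5, -10, -7]
  [-10, -1, 0, -6, -8]
  [-4, 5, 5, 0, -2]
  [-7, 2, 2, -3, 0]
Answer: W*[4][1] = 2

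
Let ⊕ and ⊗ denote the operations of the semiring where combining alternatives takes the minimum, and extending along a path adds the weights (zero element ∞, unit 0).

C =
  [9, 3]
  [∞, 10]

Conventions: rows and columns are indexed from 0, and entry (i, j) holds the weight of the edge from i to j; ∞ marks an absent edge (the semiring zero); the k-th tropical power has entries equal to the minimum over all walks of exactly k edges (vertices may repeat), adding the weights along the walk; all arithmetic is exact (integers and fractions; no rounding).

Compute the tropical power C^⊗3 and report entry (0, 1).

C^⊗2:
  [18, 12]
  [∞, 20]
C^⊗3:
  [27, 21]
  [∞, 30]
Key observation: the optimum is the walk 0->0->0->1, with weight 9 + 9 + 3 = 21.
Optimal value attained by: walk 0->0->0->1.
Answer: (C^⊗3)[0][1] = 21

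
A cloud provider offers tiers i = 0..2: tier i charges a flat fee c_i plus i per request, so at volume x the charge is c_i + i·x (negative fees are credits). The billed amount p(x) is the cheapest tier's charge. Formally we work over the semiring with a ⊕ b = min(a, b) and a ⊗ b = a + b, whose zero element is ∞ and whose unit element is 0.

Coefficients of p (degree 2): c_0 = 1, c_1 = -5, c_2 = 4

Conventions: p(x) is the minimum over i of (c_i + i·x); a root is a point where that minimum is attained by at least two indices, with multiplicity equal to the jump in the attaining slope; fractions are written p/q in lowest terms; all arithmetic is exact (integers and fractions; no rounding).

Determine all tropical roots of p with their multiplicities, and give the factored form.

hull edge (i=0, c=1) to (i=1, c=-5): slope -6, span 1
hull edge (i=1, c=-5) to (i=2, c=4): slope 9, span 1
Factored form: p(x) = 4 ⊗ (x ⊕ (-9)) ⊗ (x ⊕ 6)
Answer: roots = -9 (mult 1), 6 (mult 1)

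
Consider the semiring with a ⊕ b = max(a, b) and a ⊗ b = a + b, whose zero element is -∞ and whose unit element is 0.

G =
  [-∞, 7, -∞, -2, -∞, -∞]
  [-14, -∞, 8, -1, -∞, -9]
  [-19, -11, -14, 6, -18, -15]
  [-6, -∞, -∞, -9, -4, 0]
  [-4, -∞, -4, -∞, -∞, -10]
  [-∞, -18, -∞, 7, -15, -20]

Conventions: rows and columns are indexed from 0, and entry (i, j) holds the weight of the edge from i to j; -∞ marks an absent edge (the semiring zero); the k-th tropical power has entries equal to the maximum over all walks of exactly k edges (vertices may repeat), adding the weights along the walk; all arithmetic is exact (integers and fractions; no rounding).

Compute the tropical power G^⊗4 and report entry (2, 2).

G^⊗2:
  [-7, -∞, 15, 6, -6, -2]
  [-7, -3, -6, 14, -5, -1]
  [0, -12, -3, -3, 2, 6]
  [-8, 1, -8, 7, -13, -9]
  [-23, 3, -18, 2, -22, -19]
  [1, -38, -10, -2, 3, 7]
G^⊗3:
  [0, 4, 1, 21, 2, 6]
  [8, 0, 5, 6, 10, 14]
  [-2, 7, -2, 13, -7, -3]
  [1, -1, 9, 0, 3, 7]
  [-4, -16, 11, 2, -2, 2]
  [-1, 8, -1, 14, -6, -2]
G^⊗4:
  [15, 7, 12, 13, 17, 21]
  [6, 15, 8, 21, 2, 6]
  [7, 5, 15, 6, 9, 13]
  [-1, 8, 7, 15, -4, 0]
  [-4, 3, -3, 17, -2, 2]
  [8, 6, 16, 7, 10, 14]
Key observation: the optimum is the walk 2->3->0->1->2, with weight 6 + (-6) + 7 + 8 = 15.
Optimal value attained by: walk 2->3->0->1->2.
Answer: (G^⊗4)[2][2] = 15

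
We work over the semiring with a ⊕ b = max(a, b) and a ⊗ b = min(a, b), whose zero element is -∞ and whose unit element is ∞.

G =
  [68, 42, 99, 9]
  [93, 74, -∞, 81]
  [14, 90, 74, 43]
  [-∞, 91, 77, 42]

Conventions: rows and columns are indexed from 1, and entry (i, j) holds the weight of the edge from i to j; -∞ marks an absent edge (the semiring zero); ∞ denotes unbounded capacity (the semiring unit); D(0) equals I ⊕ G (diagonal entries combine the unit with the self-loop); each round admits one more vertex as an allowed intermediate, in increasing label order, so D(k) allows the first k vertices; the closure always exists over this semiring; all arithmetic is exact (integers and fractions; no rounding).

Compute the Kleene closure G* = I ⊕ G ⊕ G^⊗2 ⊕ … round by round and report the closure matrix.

D(0):
  [∞, 42, 99, 9]
  [93, ∞, -∞, 81]
  [14, 90, ∞, 43]
  [-∞, 91, 77, ∞]
D(1):
  [∞, 42, 99, 9]
  [93, ∞, 93, 81]
  [14, 90, ∞, 43]
  [-∞, 91, 77, ∞]
D(2):
  [∞, 42, 99, 42]
  [93, ∞, 93, 81]
  [90, 90, ∞, 81]
  [91, 91, 91, ∞]
D(3):
  [∞, 90, 99, 81]
  [93, ∞, 93, 81]
  [90, 90, ∞, 81]
  [91, 91, 91, ∞]
D(4):
  [∞, 90, 99, 81]
  [93, ∞, 93, 81]
  [90, 90, ∞, 81]
  [91, 91, 91, ∞]
Answer: G* = [[∞, 90, 99, 81], [93, ∞, 93, 81], [90, 90, ∞, 81], [91, 91, 91, ∞]]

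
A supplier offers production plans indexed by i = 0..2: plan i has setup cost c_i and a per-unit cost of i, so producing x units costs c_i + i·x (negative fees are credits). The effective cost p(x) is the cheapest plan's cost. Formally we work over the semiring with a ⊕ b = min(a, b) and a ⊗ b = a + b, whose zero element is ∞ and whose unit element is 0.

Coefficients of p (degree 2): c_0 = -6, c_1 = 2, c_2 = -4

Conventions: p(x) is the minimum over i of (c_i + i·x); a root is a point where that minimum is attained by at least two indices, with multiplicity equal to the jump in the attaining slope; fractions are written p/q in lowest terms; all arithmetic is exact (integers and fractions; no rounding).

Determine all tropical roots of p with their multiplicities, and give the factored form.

hull edge (i=0, c=-6) to (i=2, c=-4): slope 1, span 2
Factored form: p(x) = -4 ⊗ (x ⊕ (-1)) ⊗ (x ⊕ (-1))
Answer: roots = -1 (mult 2)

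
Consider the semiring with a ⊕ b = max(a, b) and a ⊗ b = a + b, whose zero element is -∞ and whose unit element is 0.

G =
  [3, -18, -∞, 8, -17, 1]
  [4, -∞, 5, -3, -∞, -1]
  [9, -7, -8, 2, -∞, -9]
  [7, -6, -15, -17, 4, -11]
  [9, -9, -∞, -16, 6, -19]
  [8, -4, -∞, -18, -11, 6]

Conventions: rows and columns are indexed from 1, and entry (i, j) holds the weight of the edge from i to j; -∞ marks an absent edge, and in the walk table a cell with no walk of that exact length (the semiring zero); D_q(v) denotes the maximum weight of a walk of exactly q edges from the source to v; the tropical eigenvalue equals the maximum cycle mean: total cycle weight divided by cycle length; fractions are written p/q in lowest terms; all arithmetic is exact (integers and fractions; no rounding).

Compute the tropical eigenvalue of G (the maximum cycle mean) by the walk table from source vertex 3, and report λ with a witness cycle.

q=0: [-∞, -∞, 0, -∞, -∞, -∞]
q=1: [9, -7, -8, 2, -∞, -9]
q=2: [12, -4, -2, 17, 6, 10]
q=3: [24, 11, 2, 20, 21, 16]
q=4: [30, 14, 16, 32, 27, 25]
q=5: [39, 26, 19, 38, 36, 31]
q=6: [45, 32, 31, 47, 42, 40]
Optimal cycle mean attained by: cycle 1->4->1, total 8 + 7, length 2.
Answer: λ = 15/2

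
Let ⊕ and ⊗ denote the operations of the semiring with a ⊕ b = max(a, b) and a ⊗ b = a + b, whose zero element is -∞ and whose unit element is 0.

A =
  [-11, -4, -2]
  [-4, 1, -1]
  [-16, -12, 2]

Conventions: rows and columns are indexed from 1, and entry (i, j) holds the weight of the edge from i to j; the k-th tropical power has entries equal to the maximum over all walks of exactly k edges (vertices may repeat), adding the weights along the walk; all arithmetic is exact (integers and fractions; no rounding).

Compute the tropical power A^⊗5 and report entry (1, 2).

A^⊗2:
  [-8, -3, 0]
  [-3, 2, 1]
  [-14, -10, 4]
A^⊗3:
  [-7, -2, 2]
  [-2, 3, 3]
  [-12, -8, 6]
A^⊗4:
  [-6, -1, 4]
  [-1, 4, 5]
  [-10, -6, 8]
A^⊗5:
  [-5, 0, 6]
  [0, 5, 7]
  [-8, -4, 10]
Key observation: the optimum is the walk 1->2->2->2->2->2, with weight (-4) + 1 + 1 + 1 + 1 = 0.
Optimal value attained by: walk 1->2->2->2->2->2.
Answer: (A^⊗5)[1][2] = 0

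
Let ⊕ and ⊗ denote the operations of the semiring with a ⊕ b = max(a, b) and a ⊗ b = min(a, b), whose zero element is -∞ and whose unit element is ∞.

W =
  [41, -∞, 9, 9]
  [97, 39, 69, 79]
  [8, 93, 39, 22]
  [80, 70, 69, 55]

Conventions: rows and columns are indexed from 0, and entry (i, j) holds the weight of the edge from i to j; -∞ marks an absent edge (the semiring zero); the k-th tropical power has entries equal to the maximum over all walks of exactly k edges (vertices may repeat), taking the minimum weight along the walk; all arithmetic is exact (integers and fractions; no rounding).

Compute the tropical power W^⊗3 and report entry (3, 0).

W^⊗2:
  [41, 9, 9, 9]
  [79, 70, 69, 55]
  [93, 39, 69, 79]
  [70, 69, 69, 70]
W^⊗3:
  [41, 9, 9, 9]
  [70, 69, 69, 70]
  [79, 70, 69, 55]
  [70, 70, 69, 69]
Key observation: the optimum is the walk 3->1->3->0, with weight 70 min 79 min 80 = 70.
Optimal value attained by: walk 3->1->3->0.
Answer: (W^⊗3)[3][0] = 70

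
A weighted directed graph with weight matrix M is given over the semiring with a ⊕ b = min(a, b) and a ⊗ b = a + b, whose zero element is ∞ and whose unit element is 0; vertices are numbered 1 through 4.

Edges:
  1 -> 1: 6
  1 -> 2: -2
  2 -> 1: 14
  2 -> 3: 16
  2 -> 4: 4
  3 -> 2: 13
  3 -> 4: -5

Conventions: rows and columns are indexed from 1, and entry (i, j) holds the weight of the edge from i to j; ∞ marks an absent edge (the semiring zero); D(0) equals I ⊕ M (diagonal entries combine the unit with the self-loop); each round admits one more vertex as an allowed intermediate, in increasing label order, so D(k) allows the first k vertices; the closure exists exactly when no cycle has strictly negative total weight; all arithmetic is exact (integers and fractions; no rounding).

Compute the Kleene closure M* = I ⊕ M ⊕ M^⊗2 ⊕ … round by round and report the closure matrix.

D(0):
  [0, -2, ∞, ∞]
  [14, 0, 16, 4]
  [∞, 13, 0, -5]
  [∞, ∞, ∞, 0]
D(1):
  [0, -2, ∞, ∞]
  [14, 0, 16, 4]
  [∞, 13, 0, -5]
  [∞, ∞, ∞, 0]
D(2):
  [0, -2, 14, 2]
  [14, 0, 16, 4]
  [27, 13, 0, -5]
  [∞, ∞, ∞, 0]
D(3):
  [0, -2, 14, 2]
  [14, 0, 16, 4]
  [27, 13, 0, -5]
  [∞, ∞, ∞, 0]
D(4):
  [0, -2, 14, 2]
  [14, 0, 16, 4]
  [27, 13, 0, -5]
  [∞, ∞, ∞, 0]
Answer: M* = [[0, -2, 14, 2], [14, 0, 16, 4], [27, 13, 0, -5], [∞, ∞, ∞, 0]]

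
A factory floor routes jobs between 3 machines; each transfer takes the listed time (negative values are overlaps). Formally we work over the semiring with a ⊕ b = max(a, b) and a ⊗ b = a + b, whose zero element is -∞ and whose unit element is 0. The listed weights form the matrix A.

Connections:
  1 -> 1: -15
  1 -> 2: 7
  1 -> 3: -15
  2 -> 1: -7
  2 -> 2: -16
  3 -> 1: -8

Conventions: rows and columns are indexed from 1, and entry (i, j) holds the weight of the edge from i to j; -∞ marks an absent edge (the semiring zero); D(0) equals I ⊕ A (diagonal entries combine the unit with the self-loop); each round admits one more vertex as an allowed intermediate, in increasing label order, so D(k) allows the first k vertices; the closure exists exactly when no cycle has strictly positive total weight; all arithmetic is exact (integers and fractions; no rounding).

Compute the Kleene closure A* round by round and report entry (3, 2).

D(0):
  [0, 7, -15]
  [-7, 0, -∞]
  [-8, -∞, 0]
D(1):
  [0, 7, -15]
  [-7, 0, -22]
  [-8, -1, 0]
D(2):
  [0, 7, -15]
  [-7, 0, -22]
  [-8, -1, 0]
D(3):
  [0, 7, -15]
  [-7, 0, -22]
  [-8, -1, 0]
Answer: A*[3][2] = -1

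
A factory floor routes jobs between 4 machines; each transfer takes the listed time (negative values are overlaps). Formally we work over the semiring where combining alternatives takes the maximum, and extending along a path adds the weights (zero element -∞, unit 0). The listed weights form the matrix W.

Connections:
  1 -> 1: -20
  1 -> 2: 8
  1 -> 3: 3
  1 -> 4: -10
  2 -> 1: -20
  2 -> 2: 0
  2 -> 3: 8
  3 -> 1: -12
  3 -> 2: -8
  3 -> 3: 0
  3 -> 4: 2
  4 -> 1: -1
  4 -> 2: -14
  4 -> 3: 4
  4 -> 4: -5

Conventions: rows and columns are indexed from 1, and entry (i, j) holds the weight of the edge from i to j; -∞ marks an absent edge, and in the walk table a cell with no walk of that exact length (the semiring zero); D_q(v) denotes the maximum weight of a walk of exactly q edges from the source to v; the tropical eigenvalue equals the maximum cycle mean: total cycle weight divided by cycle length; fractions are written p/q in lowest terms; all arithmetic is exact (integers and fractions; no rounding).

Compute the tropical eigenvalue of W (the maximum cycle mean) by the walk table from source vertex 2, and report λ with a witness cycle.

q=0: [-∞, 0, -∞, -∞]
q=1: [-20, 0, 8, -∞]
q=2: [-4, 0, 8, 10]
q=3: [9, 4, 14, 10]
q=4: [9, 17, 14, 16]
Optimal cycle mean attained by: cycle 1->2->3->4->1, total 8 + 8 + 2 + (-1), length 4.
Answer: λ = 17/4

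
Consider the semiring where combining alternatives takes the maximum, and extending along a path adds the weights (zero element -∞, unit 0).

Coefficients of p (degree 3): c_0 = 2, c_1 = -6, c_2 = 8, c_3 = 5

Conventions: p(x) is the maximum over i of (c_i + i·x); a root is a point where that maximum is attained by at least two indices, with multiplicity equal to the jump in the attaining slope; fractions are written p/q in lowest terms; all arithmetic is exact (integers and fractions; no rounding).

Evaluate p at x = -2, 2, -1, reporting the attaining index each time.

p(-2) = max(2+0·(-2)=2, -6+1·(-2)=-8, 8+2·(-2)=4, 5+3·(-2)=-1) = 4 (attained by i=2)
p(2) = max(2+0·2=2, -6+1·2=-4, 8+2·2=12, 5+3·2=11) = 12 (attained by i=2)
p(-1) = max(2+0·(-1)=2, -6+1·(-1)=-7, 8+2·(-1)=6, 5+3·(-1)=2) = 6 (attained by i=2)
Answer: p(-2) = 4; p(2) = 12; p(-1) = 6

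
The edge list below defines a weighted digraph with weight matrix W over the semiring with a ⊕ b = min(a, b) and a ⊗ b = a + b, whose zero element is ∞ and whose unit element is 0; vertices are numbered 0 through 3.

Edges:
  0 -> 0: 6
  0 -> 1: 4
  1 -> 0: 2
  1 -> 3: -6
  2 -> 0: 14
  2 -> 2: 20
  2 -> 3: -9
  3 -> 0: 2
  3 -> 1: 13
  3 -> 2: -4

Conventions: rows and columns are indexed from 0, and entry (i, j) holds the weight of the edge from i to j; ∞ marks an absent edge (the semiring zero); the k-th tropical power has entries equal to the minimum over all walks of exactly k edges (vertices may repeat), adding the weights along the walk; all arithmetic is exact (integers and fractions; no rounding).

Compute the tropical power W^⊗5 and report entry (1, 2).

W^⊗2:
  [6, 10, ∞, -2]
  [-4, 6, -10, ∞]
  [-7, 4, -13, 11]
  [8, 6, 16, -13]
W^⊗3:
  [0, 10, -6, 4]
  [2, 0, 10, -19]
  [-1, -3, 7, -22]
  [-11, 0, -17, 0]
W^⊗4:
  [6, 4, 0, -15]
  [-17, -6, -23, -6]
  [-20, -9, -26, -9]
  [-5, -7, -4, -26]
W^⊗5:
  [-13, -2, -19, -9]
  [-11, -13, -10, -32]
  [-14, -16, -13, -35]
  [-24, -13, -30, -13]
Key observation: the optimum is the walk 1->3->0->1->3->2, with weight (-6) + 2 + 4 + (-6) + (-4) = -10.
Optimal value attained by: walk 1->3->0->1->3->2.
Answer: (W^⊗5)[1][2] = -10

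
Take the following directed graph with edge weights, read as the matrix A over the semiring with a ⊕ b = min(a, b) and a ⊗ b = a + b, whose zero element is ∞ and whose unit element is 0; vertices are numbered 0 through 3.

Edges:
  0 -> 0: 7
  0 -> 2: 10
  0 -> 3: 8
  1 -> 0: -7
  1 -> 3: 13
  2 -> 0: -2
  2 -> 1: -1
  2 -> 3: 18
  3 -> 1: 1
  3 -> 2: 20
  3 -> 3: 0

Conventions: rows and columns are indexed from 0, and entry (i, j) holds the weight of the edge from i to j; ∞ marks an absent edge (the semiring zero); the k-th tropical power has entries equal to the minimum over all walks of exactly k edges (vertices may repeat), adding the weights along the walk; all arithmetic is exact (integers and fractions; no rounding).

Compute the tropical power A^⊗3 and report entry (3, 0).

A^⊗2:
  [8, 9, 17, 8]
  [0, 14, 3, 1]
  [-8, 19, 8, 6]
  [-6, 1, 20, 0]
A^⊗3:
  [2, 9, 18, 8]
  [1, 2, 10, 1]
  [-1, 7, 2, 0]
  [-6, 1, 4, 0]
Key observation: the optimum is the walk 3->3->1->0, with weight 0 + 1 + (-7) = -6.
Optimal value attained by: walk 3->3->1->0.
Answer: (A^⊗3)[3][0] = -6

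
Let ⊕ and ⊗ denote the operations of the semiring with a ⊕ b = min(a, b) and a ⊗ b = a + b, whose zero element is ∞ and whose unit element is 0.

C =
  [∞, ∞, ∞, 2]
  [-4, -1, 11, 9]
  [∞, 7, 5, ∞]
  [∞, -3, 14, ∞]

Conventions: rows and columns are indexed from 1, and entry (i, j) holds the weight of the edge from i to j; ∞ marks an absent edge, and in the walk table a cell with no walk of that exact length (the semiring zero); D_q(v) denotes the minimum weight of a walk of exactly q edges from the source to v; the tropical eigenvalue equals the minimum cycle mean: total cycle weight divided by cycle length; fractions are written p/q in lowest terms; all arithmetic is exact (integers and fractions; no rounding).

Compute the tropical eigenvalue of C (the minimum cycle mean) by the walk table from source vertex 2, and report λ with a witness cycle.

q=0: [∞, 0, ∞, ∞]
q=1: [-4, -1, 11, 9]
q=2: [-5, -2, 10, -2]
q=3: [-6, -5, 9, -3]
q=4: [-9, -6, 6, -4]
Optimal cycle mean attained by: cycle 1->4->2->1, total 2 + (-3) + (-4), length 3.
Answer: λ = -5/3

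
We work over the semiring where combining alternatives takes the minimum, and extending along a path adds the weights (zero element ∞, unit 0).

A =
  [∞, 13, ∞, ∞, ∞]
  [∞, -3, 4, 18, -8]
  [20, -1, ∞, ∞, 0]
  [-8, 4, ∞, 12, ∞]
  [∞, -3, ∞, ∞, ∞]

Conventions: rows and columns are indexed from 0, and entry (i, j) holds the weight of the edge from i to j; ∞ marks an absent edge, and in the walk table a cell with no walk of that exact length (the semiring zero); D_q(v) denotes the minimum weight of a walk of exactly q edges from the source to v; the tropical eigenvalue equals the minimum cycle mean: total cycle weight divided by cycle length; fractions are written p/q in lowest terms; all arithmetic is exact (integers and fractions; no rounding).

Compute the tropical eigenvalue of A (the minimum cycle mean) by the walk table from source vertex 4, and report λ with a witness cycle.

q=0: [∞, ∞, ∞, ∞, 0]
q=1: [∞, -3, ∞, ∞, ∞]
q=2: [∞, -6, 1, 15, -11]
q=3: [7, -14, -2, 12, -14]
q=4: [4, -17, -10, 4, -22]
q=5: [-4, -25, -13, 1, -25]
Optimal cycle mean attained by: cycle 1->4->1, total (-8) + (-3), length 2.
Answer: λ = -11/2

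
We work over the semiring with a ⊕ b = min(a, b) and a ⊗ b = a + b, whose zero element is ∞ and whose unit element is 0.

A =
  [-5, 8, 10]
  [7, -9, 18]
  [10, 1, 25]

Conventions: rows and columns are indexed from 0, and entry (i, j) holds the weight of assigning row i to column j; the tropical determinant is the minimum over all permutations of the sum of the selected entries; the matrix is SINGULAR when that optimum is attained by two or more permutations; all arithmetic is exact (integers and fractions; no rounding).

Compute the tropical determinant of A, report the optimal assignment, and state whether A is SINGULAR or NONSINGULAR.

σ = (0, 1, 2): (-5) + (-9) + 25 = 11
σ = (0, 2, 1): (-5) + 18 + 1 = 14
σ = (1, 0, 2): 8 + 7 + 25 = 40
σ = (1, 2, 0): 8 + 18 + 10 = 36
σ = (2, 0, 1): 10 + 7 + 1 = 18
σ = (2, 1, 0): 10 + (-9) + 10 = 11
Optimal value attained by: σ = (0, 1, 2).
Answer: det⊕(A) = 11; verdict: SINGULAR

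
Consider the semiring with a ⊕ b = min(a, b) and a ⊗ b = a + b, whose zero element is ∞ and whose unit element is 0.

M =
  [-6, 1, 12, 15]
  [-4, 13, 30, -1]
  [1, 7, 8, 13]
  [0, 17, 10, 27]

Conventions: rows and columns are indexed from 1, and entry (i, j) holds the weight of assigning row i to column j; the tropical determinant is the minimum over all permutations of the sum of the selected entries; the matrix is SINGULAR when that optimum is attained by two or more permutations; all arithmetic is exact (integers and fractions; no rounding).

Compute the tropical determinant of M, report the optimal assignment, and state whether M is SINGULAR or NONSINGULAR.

σ = (1, 2, 3, 4): (-6) + 13 + 8 + 27 = 42
σ = (1, 2, 4, 3): (-6) + 13 + 13 + 10 = 30
σ = (1, 3, 2, 4): (-6) + 30 + 7 + 27 = 58
σ = (1, 3, 4, 2): (-6) + 30 + 13 + 17 = 54
σ = (1, 4, 2, 3): (-6) + (-1) + 7 + 10 = 10
σ = (1, 4, 3, 2): (-6) + (-1) + 8 + 17 = 18
σ = (2, 1, 3, 4): 1 + (-4) + 8 + 27 = 32
σ = (2, 1, 4, 3): 1 + (-4) + 13 + 10 = 20
σ = (2, 3, 1, 4): 1 + 30 + 1 + 27 = 59
σ = (2, 3, 4, 1): 1 + 30 + 13 + 0 = 44
σ = (2, 4, 1, 3): 1 + (-1) + 1 + 10 = 11
σ = (2, 4, 3, 1): 1 + (-1) + 8 + 0 = 8
σ = (3, 1, 2, 4): 12 + (-4) + 7 + 27 = 42
σ = (3, 1, 4, 2): 12 + (-4) + 13 + 17 = 38
σ = (3, 2, 1, 4): 12 + 13 + 1 + 27 = 53
σ = (3, 2, 4, 1): 12 + 13 + 13 + 0 = 38
σ = (3, 4, 1, 2): 12 + (-1) + 1 + 17 = 29
σ = (3, 4, 2, 1): 12 + (-1) + 7 + 0 = 18
σ = (4, 1, 2, 3): 15 + (-4) + 7 + 10 = 28
σ = (4, 1, 3, 2): 15 + (-4) + 8 + 17 = 36
σ = (4, 2, 1, 3): 15 + 13 + 1 + 10 = 39
σ = (4, 2, 3, 1): 15 + 13 + 8 + 0 = 36
σ = (4, 3, 1, 2): 15 + 30 + 1 + 17 = 63
σ = (4, 3, 2, 1): 15 + 30 + 7 + 0 = 52
Optimal value attained by: σ = (2, 4, 3, 1).
Answer: det⊕(M) = 8; verdict: NONSINGULAR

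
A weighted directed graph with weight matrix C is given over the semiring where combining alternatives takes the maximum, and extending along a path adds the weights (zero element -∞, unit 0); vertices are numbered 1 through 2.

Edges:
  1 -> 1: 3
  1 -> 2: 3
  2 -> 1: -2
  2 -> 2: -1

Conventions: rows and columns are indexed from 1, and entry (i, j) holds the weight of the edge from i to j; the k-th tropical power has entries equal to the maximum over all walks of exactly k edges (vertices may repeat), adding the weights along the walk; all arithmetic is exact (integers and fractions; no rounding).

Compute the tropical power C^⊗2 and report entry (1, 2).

C^⊗2:
  [6, 6]
  [1, 1]
Key observation: the optimum is the walk 1->1->2, with weight 3 + 3 = 6.
Optimal value attained by: walk 1->1->2.
Answer: (C^⊗2)[1][2] = 6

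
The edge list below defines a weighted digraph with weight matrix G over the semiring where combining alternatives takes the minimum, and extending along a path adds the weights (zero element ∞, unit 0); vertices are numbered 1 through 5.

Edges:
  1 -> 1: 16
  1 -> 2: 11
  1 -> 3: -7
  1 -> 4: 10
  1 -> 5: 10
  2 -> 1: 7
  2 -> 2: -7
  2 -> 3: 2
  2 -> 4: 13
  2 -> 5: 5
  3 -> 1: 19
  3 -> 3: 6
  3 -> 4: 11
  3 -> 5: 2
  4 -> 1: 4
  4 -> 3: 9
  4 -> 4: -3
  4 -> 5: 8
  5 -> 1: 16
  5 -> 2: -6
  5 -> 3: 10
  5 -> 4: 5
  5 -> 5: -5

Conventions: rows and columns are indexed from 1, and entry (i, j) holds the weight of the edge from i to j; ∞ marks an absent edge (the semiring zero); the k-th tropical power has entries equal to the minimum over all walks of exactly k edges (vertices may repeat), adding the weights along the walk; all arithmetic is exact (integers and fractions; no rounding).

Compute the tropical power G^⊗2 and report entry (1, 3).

G^⊗2:
  [12, 4, -1, 4, -5]
  [0, -14, -5, 6, -2]
  [15, -4, 12, 7, -3]
  [1, 2, -3, -6, 3]
  [1, -13, -4, 0, -10]
Key observation: the optimum is the walk 1->3->3, with weight (-7) + 6 = -1.
Optimal value attained by: walk 1->3->3.
Answer: (G^⊗2)[1][3] = -1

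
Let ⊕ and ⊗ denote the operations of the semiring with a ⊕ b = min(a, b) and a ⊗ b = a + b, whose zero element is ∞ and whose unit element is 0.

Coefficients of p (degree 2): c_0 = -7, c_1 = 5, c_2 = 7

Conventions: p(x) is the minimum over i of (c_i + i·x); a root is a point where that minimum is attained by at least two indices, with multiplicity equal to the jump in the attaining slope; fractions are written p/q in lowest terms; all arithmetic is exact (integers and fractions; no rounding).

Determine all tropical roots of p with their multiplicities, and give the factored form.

hull edge (i=0, c=-7) to (i=2, c=7): slope 7, span 2
Factored form: p(x) = 7 ⊗ (x ⊕ (-7)) ⊗ (x ⊕ (-7))
Answer: roots = -7 (mult 2)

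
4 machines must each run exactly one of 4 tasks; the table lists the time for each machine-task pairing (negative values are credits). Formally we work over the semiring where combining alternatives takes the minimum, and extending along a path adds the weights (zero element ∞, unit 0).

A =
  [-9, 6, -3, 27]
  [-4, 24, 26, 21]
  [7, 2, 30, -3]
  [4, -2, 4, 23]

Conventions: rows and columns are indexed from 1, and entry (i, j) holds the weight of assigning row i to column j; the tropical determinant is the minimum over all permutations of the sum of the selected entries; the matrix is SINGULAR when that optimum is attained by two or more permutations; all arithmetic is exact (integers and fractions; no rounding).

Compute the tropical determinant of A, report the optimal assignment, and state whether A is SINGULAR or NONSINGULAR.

σ = (1, 2, 3, 4): (-9) + 24 + 30 + 23 = 68
σ = (1, 2, 4, 3): (-9) + 24 + (-3) + 4 = 16
σ = (1, 3, 2, 4): (-9) + 26 + 2 + 23 = 42
σ = (1, 3, 4, 2): (-9) + 26 + (-3) + (-2) = 12
σ = (1, 4, 2, 3): (-9) + 21 + 2 + 4 = 18
σ = (1, 4, 3, 2): (-9) + 21 + 30 + (-2) = 40
σ = (2, 1, 3, 4): 6 + (-4) + 30 + 23 = 55
σ = (2, 1, 4, 3): 6 + (-4) + (-3) + 4 = 3
σ = (2, 3, 1, 4): 6 + 26 + 7 + 23 = 62
σ = (2, 3, 4, 1): 6 + 26 + (-3) + 4 = 33
σ = (2, 4, 1, 3): 6 + 21 + 7 + 4 = 38
σ = (2, 4, 3, 1): 6 + 21 + 30 + 4 = 61
σ = (3, 1, 2, 4): (-3) + (-4) + 2 + 23 = 18
σ = (3, 1, 4, 2): (-3) + (-4) + (-3) + (-2) = -12
σ = (3, 2, 1, 4): (-3) + 24 + 7 + 23 = 51
σ = (3, 2, 4, 1): (-3) + 24 + (-3) + 4 = 22
σ = (3, 4, 1, 2): (-3) + 21 + 7 + (-2) = 23
σ = (3, 4, 2, 1): (-3) + 21 + 2 + 4 = 24
σ = (4, 1, 2, 3): 27 + (-4) + 2 + 4 = 29
σ = (4, 1, 3, 2): 27 + (-4) + 30 + (-2) = 51
σ = (4, 2, 1, 3): 27 + 24 + 7 + 4 = 62
σ = (4, 2, 3, 1): 27 + 24 + 30 + 4 = 85
σ = (4, 3, 1, 2): 27 + 26 + 7 + (-2) = 58
σ = (4, 3, 2, 1): 27 + 26 + 2 + 4 = 59
Optimal value attained by: σ = (3, 1, 4, 2).
Answer: det⊕(A) = -12; verdict: NONSINGULAR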